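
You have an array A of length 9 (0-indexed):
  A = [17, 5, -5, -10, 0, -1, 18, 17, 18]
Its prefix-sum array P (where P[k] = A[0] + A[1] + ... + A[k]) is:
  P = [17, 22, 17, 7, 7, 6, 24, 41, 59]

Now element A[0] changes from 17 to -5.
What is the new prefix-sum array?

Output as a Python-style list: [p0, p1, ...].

Answer: [-5, 0, -5, -15, -15, -16, 2, 19, 37]

Derivation:
Change: A[0] 17 -> -5, delta = -22
P[k] for k < 0: unchanged (A[0] not included)
P[k] for k >= 0: shift by delta = -22
  P[0] = 17 + -22 = -5
  P[1] = 22 + -22 = 0
  P[2] = 17 + -22 = -5
  P[3] = 7 + -22 = -15
  P[4] = 7 + -22 = -15
  P[5] = 6 + -22 = -16
  P[6] = 24 + -22 = 2
  P[7] = 41 + -22 = 19
  P[8] = 59 + -22 = 37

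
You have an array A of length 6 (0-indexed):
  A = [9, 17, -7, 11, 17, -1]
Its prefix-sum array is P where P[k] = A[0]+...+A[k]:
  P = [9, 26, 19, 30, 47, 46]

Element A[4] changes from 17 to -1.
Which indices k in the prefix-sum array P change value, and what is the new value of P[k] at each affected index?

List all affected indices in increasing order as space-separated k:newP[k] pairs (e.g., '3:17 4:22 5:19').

P[k] = A[0] + ... + A[k]
P[k] includes A[4] iff k >= 4
Affected indices: 4, 5, ..., 5; delta = -18
  P[4]: 47 + -18 = 29
  P[5]: 46 + -18 = 28

Answer: 4:29 5:28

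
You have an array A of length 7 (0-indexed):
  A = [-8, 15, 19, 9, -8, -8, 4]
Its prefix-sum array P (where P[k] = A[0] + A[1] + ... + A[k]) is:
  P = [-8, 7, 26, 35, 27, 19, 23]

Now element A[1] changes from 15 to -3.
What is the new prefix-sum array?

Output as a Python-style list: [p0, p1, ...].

Change: A[1] 15 -> -3, delta = -18
P[k] for k < 1: unchanged (A[1] not included)
P[k] for k >= 1: shift by delta = -18
  P[0] = -8 + 0 = -8
  P[1] = 7 + -18 = -11
  P[2] = 26 + -18 = 8
  P[3] = 35 + -18 = 17
  P[4] = 27 + -18 = 9
  P[5] = 19 + -18 = 1
  P[6] = 23 + -18 = 5

Answer: [-8, -11, 8, 17, 9, 1, 5]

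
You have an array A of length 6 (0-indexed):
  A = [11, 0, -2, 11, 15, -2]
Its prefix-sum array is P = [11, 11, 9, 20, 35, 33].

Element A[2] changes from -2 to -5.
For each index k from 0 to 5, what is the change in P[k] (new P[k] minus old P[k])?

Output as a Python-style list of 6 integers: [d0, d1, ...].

Element change: A[2] -2 -> -5, delta = -3
For k < 2: P[k] unchanged, delta_P[k] = 0
For k >= 2: P[k] shifts by exactly -3
Delta array: [0, 0, -3, -3, -3, -3]

Answer: [0, 0, -3, -3, -3, -3]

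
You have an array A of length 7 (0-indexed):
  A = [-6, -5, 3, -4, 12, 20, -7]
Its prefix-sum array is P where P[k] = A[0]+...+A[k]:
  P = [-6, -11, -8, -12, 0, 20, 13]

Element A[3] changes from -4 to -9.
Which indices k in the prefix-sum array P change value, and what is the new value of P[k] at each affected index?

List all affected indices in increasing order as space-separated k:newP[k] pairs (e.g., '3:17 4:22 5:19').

Answer: 3:-17 4:-5 5:15 6:8

Derivation:
P[k] = A[0] + ... + A[k]
P[k] includes A[3] iff k >= 3
Affected indices: 3, 4, ..., 6; delta = -5
  P[3]: -12 + -5 = -17
  P[4]: 0 + -5 = -5
  P[5]: 20 + -5 = 15
  P[6]: 13 + -5 = 8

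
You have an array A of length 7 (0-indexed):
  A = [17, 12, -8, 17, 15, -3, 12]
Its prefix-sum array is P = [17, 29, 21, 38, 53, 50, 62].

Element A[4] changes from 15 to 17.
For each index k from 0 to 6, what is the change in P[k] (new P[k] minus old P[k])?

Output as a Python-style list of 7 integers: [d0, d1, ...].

Element change: A[4] 15 -> 17, delta = 2
For k < 4: P[k] unchanged, delta_P[k] = 0
For k >= 4: P[k] shifts by exactly 2
Delta array: [0, 0, 0, 0, 2, 2, 2]

Answer: [0, 0, 0, 0, 2, 2, 2]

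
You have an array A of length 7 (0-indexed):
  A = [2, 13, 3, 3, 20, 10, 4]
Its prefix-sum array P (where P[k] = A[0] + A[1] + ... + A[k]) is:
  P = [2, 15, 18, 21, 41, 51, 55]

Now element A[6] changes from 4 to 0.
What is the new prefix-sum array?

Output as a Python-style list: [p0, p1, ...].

Answer: [2, 15, 18, 21, 41, 51, 51]

Derivation:
Change: A[6] 4 -> 0, delta = -4
P[k] for k < 6: unchanged (A[6] not included)
P[k] for k >= 6: shift by delta = -4
  P[0] = 2 + 0 = 2
  P[1] = 15 + 0 = 15
  P[2] = 18 + 0 = 18
  P[3] = 21 + 0 = 21
  P[4] = 41 + 0 = 41
  P[5] = 51 + 0 = 51
  P[6] = 55 + -4 = 51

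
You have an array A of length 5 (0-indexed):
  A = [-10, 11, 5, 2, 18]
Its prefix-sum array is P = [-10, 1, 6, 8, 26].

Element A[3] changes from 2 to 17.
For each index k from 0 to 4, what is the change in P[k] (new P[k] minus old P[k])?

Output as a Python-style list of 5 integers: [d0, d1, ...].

Answer: [0, 0, 0, 15, 15]

Derivation:
Element change: A[3] 2 -> 17, delta = 15
For k < 3: P[k] unchanged, delta_P[k] = 0
For k >= 3: P[k] shifts by exactly 15
Delta array: [0, 0, 0, 15, 15]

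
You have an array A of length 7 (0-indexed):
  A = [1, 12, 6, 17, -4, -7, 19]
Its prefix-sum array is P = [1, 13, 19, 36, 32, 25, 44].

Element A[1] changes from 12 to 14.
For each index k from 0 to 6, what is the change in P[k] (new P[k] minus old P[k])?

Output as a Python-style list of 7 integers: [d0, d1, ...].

Element change: A[1] 12 -> 14, delta = 2
For k < 1: P[k] unchanged, delta_P[k] = 0
For k >= 1: P[k] shifts by exactly 2
Delta array: [0, 2, 2, 2, 2, 2, 2]

Answer: [0, 2, 2, 2, 2, 2, 2]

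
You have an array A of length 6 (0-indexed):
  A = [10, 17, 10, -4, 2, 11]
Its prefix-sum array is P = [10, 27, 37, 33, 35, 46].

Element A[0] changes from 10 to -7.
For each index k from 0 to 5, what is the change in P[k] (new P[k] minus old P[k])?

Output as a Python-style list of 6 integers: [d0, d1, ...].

Answer: [-17, -17, -17, -17, -17, -17]

Derivation:
Element change: A[0] 10 -> -7, delta = -17
For k < 0: P[k] unchanged, delta_P[k] = 0
For k >= 0: P[k] shifts by exactly -17
Delta array: [-17, -17, -17, -17, -17, -17]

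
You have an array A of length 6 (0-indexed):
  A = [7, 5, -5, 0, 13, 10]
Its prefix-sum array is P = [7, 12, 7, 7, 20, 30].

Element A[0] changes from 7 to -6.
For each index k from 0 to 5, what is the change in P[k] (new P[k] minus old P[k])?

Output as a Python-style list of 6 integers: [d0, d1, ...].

Answer: [-13, -13, -13, -13, -13, -13]

Derivation:
Element change: A[0] 7 -> -6, delta = -13
For k < 0: P[k] unchanged, delta_P[k] = 0
For k >= 0: P[k] shifts by exactly -13
Delta array: [-13, -13, -13, -13, -13, -13]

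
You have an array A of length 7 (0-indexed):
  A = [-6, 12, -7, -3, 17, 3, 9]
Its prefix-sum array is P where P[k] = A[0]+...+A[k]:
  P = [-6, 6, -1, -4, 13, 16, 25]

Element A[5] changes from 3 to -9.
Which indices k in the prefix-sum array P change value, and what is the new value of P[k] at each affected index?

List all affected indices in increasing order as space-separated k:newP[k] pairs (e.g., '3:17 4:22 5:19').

P[k] = A[0] + ... + A[k]
P[k] includes A[5] iff k >= 5
Affected indices: 5, 6, ..., 6; delta = -12
  P[5]: 16 + -12 = 4
  P[6]: 25 + -12 = 13

Answer: 5:4 6:13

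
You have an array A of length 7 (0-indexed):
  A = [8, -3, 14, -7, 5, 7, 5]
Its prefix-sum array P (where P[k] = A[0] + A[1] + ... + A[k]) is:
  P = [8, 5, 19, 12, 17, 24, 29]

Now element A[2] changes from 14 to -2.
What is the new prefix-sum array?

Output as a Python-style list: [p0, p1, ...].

Change: A[2] 14 -> -2, delta = -16
P[k] for k < 2: unchanged (A[2] not included)
P[k] for k >= 2: shift by delta = -16
  P[0] = 8 + 0 = 8
  P[1] = 5 + 0 = 5
  P[2] = 19 + -16 = 3
  P[3] = 12 + -16 = -4
  P[4] = 17 + -16 = 1
  P[5] = 24 + -16 = 8
  P[6] = 29 + -16 = 13

Answer: [8, 5, 3, -4, 1, 8, 13]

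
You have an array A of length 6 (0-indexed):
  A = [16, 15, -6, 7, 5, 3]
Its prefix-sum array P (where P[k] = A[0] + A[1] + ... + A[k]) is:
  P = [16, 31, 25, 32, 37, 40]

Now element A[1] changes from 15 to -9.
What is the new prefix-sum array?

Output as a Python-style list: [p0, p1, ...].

Answer: [16, 7, 1, 8, 13, 16]

Derivation:
Change: A[1] 15 -> -9, delta = -24
P[k] for k < 1: unchanged (A[1] not included)
P[k] for k >= 1: shift by delta = -24
  P[0] = 16 + 0 = 16
  P[1] = 31 + -24 = 7
  P[2] = 25 + -24 = 1
  P[3] = 32 + -24 = 8
  P[4] = 37 + -24 = 13
  P[5] = 40 + -24 = 16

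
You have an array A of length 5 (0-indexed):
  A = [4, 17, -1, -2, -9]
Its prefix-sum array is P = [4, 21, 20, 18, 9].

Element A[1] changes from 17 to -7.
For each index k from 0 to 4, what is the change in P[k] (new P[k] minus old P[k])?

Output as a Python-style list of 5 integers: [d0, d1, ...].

Answer: [0, -24, -24, -24, -24]

Derivation:
Element change: A[1] 17 -> -7, delta = -24
For k < 1: P[k] unchanged, delta_P[k] = 0
For k >= 1: P[k] shifts by exactly -24
Delta array: [0, -24, -24, -24, -24]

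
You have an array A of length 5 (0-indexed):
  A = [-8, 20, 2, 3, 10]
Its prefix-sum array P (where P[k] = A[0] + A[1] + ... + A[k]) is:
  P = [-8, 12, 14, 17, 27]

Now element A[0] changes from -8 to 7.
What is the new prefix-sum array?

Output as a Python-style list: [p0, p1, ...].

Answer: [7, 27, 29, 32, 42]

Derivation:
Change: A[0] -8 -> 7, delta = 15
P[k] for k < 0: unchanged (A[0] not included)
P[k] for k >= 0: shift by delta = 15
  P[0] = -8 + 15 = 7
  P[1] = 12 + 15 = 27
  P[2] = 14 + 15 = 29
  P[3] = 17 + 15 = 32
  P[4] = 27 + 15 = 42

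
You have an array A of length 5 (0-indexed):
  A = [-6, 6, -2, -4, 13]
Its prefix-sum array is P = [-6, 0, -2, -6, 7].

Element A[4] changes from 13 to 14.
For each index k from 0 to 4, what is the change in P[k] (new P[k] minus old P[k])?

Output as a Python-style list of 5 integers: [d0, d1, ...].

Element change: A[4] 13 -> 14, delta = 1
For k < 4: P[k] unchanged, delta_P[k] = 0
For k >= 4: P[k] shifts by exactly 1
Delta array: [0, 0, 0, 0, 1]

Answer: [0, 0, 0, 0, 1]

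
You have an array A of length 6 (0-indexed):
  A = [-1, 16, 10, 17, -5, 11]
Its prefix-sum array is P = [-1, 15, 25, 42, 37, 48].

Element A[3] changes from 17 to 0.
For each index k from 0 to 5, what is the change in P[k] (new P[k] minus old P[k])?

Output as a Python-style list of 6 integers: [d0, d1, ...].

Element change: A[3] 17 -> 0, delta = -17
For k < 3: P[k] unchanged, delta_P[k] = 0
For k >= 3: P[k] shifts by exactly -17
Delta array: [0, 0, 0, -17, -17, -17]

Answer: [0, 0, 0, -17, -17, -17]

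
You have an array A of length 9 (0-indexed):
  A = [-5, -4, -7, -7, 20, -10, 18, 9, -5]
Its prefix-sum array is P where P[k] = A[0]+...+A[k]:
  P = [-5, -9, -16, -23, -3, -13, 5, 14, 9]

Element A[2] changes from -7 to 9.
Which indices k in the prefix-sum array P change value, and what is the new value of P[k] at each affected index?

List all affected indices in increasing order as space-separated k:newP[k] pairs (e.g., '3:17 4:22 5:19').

P[k] = A[0] + ... + A[k]
P[k] includes A[2] iff k >= 2
Affected indices: 2, 3, ..., 8; delta = 16
  P[2]: -16 + 16 = 0
  P[3]: -23 + 16 = -7
  P[4]: -3 + 16 = 13
  P[5]: -13 + 16 = 3
  P[6]: 5 + 16 = 21
  P[7]: 14 + 16 = 30
  P[8]: 9 + 16 = 25

Answer: 2:0 3:-7 4:13 5:3 6:21 7:30 8:25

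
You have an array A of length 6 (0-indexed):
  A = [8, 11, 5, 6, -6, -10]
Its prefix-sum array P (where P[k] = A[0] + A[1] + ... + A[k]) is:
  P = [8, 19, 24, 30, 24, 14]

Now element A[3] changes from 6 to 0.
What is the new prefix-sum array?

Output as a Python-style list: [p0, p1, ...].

Change: A[3] 6 -> 0, delta = -6
P[k] for k < 3: unchanged (A[3] not included)
P[k] for k >= 3: shift by delta = -6
  P[0] = 8 + 0 = 8
  P[1] = 19 + 0 = 19
  P[2] = 24 + 0 = 24
  P[3] = 30 + -6 = 24
  P[4] = 24 + -6 = 18
  P[5] = 14 + -6 = 8

Answer: [8, 19, 24, 24, 18, 8]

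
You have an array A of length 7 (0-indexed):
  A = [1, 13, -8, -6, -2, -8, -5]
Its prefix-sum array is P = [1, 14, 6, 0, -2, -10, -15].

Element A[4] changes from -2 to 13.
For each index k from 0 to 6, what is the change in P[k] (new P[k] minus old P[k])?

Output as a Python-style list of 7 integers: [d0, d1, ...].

Element change: A[4] -2 -> 13, delta = 15
For k < 4: P[k] unchanged, delta_P[k] = 0
For k >= 4: P[k] shifts by exactly 15
Delta array: [0, 0, 0, 0, 15, 15, 15]

Answer: [0, 0, 0, 0, 15, 15, 15]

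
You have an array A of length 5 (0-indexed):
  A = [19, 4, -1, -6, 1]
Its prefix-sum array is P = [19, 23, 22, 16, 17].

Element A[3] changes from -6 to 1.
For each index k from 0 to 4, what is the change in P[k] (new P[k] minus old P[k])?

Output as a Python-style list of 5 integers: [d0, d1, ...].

Answer: [0, 0, 0, 7, 7]

Derivation:
Element change: A[3] -6 -> 1, delta = 7
For k < 3: P[k] unchanged, delta_P[k] = 0
For k >= 3: P[k] shifts by exactly 7
Delta array: [0, 0, 0, 7, 7]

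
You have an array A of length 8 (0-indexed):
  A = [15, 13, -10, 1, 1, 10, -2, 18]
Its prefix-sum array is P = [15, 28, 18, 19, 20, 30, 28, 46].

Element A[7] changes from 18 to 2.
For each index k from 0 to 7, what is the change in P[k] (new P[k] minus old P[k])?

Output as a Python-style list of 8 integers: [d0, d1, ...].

Element change: A[7] 18 -> 2, delta = -16
For k < 7: P[k] unchanged, delta_P[k] = 0
For k >= 7: P[k] shifts by exactly -16
Delta array: [0, 0, 0, 0, 0, 0, 0, -16]

Answer: [0, 0, 0, 0, 0, 0, 0, -16]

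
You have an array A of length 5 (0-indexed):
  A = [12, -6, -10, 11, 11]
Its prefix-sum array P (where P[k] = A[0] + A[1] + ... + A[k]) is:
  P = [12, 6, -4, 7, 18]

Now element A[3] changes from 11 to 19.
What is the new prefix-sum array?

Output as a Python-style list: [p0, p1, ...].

Answer: [12, 6, -4, 15, 26]

Derivation:
Change: A[3] 11 -> 19, delta = 8
P[k] for k < 3: unchanged (A[3] not included)
P[k] for k >= 3: shift by delta = 8
  P[0] = 12 + 0 = 12
  P[1] = 6 + 0 = 6
  P[2] = -4 + 0 = -4
  P[3] = 7 + 8 = 15
  P[4] = 18 + 8 = 26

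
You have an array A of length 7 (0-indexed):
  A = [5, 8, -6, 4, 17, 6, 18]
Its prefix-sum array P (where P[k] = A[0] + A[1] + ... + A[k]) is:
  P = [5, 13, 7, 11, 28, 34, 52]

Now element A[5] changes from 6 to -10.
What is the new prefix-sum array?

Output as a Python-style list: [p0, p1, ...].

Answer: [5, 13, 7, 11, 28, 18, 36]

Derivation:
Change: A[5] 6 -> -10, delta = -16
P[k] for k < 5: unchanged (A[5] not included)
P[k] for k >= 5: shift by delta = -16
  P[0] = 5 + 0 = 5
  P[1] = 13 + 0 = 13
  P[2] = 7 + 0 = 7
  P[3] = 11 + 0 = 11
  P[4] = 28 + 0 = 28
  P[5] = 34 + -16 = 18
  P[6] = 52 + -16 = 36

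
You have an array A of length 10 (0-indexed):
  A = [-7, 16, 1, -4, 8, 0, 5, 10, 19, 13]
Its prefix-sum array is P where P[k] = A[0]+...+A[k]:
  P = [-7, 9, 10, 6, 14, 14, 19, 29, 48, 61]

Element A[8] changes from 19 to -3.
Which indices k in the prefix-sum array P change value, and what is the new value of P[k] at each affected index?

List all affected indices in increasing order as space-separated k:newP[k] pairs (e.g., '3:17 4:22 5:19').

P[k] = A[0] + ... + A[k]
P[k] includes A[8] iff k >= 8
Affected indices: 8, 9, ..., 9; delta = -22
  P[8]: 48 + -22 = 26
  P[9]: 61 + -22 = 39

Answer: 8:26 9:39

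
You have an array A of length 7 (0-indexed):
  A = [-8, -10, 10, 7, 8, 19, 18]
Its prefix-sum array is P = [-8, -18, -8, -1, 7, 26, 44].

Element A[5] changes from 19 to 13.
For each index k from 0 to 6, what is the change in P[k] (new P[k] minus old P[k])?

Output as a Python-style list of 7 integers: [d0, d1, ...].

Element change: A[5] 19 -> 13, delta = -6
For k < 5: P[k] unchanged, delta_P[k] = 0
For k >= 5: P[k] shifts by exactly -6
Delta array: [0, 0, 0, 0, 0, -6, -6]

Answer: [0, 0, 0, 0, 0, -6, -6]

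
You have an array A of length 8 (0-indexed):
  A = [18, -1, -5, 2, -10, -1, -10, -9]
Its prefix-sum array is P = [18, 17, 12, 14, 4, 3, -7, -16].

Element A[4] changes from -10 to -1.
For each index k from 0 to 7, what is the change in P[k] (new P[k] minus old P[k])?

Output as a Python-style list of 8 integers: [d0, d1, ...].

Element change: A[4] -10 -> -1, delta = 9
For k < 4: P[k] unchanged, delta_P[k] = 0
For k >= 4: P[k] shifts by exactly 9
Delta array: [0, 0, 0, 0, 9, 9, 9, 9]

Answer: [0, 0, 0, 0, 9, 9, 9, 9]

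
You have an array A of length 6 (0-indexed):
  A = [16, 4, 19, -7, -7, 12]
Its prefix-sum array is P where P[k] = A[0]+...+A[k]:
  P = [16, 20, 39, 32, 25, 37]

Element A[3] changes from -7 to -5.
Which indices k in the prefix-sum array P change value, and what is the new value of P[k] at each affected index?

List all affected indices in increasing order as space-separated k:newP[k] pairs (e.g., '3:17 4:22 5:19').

Answer: 3:34 4:27 5:39

Derivation:
P[k] = A[0] + ... + A[k]
P[k] includes A[3] iff k >= 3
Affected indices: 3, 4, ..., 5; delta = 2
  P[3]: 32 + 2 = 34
  P[4]: 25 + 2 = 27
  P[5]: 37 + 2 = 39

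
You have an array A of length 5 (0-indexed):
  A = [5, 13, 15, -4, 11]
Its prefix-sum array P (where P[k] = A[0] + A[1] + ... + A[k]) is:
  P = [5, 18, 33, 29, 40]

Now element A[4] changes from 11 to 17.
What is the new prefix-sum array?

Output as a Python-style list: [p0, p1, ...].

Answer: [5, 18, 33, 29, 46]

Derivation:
Change: A[4] 11 -> 17, delta = 6
P[k] for k < 4: unchanged (A[4] not included)
P[k] for k >= 4: shift by delta = 6
  P[0] = 5 + 0 = 5
  P[1] = 18 + 0 = 18
  P[2] = 33 + 0 = 33
  P[3] = 29 + 0 = 29
  P[4] = 40 + 6 = 46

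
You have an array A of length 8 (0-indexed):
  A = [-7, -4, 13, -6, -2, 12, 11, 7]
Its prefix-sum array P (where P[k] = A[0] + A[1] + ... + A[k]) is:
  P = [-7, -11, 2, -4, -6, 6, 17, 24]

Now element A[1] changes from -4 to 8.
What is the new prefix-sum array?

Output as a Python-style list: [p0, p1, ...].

Answer: [-7, 1, 14, 8, 6, 18, 29, 36]

Derivation:
Change: A[1] -4 -> 8, delta = 12
P[k] for k < 1: unchanged (A[1] not included)
P[k] for k >= 1: shift by delta = 12
  P[0] = -7 + 0 = -7
  P[1] = -11 + 12 = 1
  P[2] = 2 + 12 = 14
  P[3] = -4 + 12 = 8
  P[4] = -6 + 12 = 6
  P[5] = 6 + 12 = 18
  P[6] = 17 + 12 = 29
  P[7] = 24 + 12 = 36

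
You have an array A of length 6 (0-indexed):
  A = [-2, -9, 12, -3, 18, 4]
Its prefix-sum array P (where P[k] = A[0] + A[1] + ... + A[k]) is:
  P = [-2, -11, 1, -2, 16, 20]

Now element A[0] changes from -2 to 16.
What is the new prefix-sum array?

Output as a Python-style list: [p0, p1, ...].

Answer: [16, 7, 19, 16, 34, 38]

Derivation:
Change: A[0] -2 -> 16, delta = 18
P[k] for k < 0: unchanged (A[0] not included)
P[k] for k >= 0: shift by delta = 18
  P[0] = -2 + 18 = 16
  P[1] = -11 + 18 = 7
  P[2] = 1 + 18 = 19
  P[3] = -2 + 18 = 16
  P[4] = 16 + 18 = 34
  P[5] = 20 + 18 = 38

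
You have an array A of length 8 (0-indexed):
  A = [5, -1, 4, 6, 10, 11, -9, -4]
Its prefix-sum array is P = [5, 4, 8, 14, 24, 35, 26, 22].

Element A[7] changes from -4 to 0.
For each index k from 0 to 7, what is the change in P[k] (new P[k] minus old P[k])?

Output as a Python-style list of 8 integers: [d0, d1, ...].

Element change: A[7] -4 -> 0, delta = 4
For k < 7: P[k] unchanged, delta_P[k] = 0
For k >= 7: P[k] shifts by exactly 4
Delta array: [0, 0, 0, 0, 0, 0, 0, 4]

Answer: [0, 0, 0, 0, 0, 0, 0, 4]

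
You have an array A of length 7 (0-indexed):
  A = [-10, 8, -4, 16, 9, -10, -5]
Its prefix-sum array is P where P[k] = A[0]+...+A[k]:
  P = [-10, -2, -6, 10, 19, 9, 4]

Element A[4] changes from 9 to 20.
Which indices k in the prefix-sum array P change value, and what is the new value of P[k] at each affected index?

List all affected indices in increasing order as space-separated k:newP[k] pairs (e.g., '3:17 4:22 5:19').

P[k] = A[0] + ... + A[k]
P[k] includes A[4] iff k >= 4
Affected indices: 4, 5, ..., 6; delta = 11
  P[4]: 19 + 11 = 30
  P[5]: 9 + 11 = 20
  P[6]: 4 + 11 = 15

Answer: 4:30 5:20 6:15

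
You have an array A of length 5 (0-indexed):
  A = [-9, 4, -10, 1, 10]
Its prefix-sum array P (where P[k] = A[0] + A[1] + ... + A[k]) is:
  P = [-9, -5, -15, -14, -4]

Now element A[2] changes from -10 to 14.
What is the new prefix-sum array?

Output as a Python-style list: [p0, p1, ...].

Answer: [-9, -5, 9, 10, 20]

Derivation:
Change: A[2] -10 -> 14, delta = 24
P[k] for k < 2: unchanged (A[2] not included)
P[k] for k >= 2: shift by delta = 24
  P[0] = -9 + 0 = -9
  P[1] = -5 + 0 = -5
  P[2] = -15 + 24 = 9
  P[3] = -14 + 24 = 10
  P[4] = -4 + 24 = 20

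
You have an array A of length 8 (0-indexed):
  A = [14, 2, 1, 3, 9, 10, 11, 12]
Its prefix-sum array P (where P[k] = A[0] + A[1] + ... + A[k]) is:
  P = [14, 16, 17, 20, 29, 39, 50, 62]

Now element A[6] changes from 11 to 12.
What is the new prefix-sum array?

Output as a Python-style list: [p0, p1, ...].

Answer: [14, 16, 17, 20, 29, 39, 51, 63]

Derivation:
Change: A[6] 11 -> 12, delta = 1
P[k] for k < 6: unchanged (A[6] not included)
P[k] for k >= 6: shift by delta = 1
  P[0] = 14 + 0 = 14
  P[1] = 16 + 0 = 16
  P[2] = 17 + 0 = 17
  P[3] = 20 + 0 = 20
  P[4] = 29 + 0 = 29
  P[5] = 39 + 0 = 39
  P[6] = 50 + 1 = 51
  P[7] = 62 + 1 = 63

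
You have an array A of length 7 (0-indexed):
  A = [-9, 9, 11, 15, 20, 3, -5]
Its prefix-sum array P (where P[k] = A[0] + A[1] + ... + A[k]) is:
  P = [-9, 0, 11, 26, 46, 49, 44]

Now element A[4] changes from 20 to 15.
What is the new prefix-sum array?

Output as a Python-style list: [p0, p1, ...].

Answer: [-9, 0, 11, 26, 41, 44, 39]

Derivation:
Change: A[4] 20 -> 15, delta = -5
P[k] for k < 4: unchanged (A[4] not included)
P[k] for k >= 4: shift by delta = -5
  P[0] = -9 + 0 = -9
  P[1] = 0 + 0 = 0
  P[2] = 11 + 0 = 11
  P[3] = 26 + 0 = 26
  P[4] = 46 + -5 = 41
  P[5] = 49 + -5 = 44
  P[6] = 44 + -5 = 39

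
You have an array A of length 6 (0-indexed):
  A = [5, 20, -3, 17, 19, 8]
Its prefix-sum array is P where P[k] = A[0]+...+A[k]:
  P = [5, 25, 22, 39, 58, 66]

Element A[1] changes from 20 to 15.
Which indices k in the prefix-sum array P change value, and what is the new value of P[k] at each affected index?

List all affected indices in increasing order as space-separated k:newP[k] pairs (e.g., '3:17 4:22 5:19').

Answer: 1:20 2:17 3:34 4:53 5:61

Derivation:
P[k] = A[0] + ... + A[k]
P[k] includes A[1] iff k >= 1
Affected indices: 1, 2, ..., 5; delta = -5
  P[1]: 25 + -5 = 20
  P[2]: 22 + -5 = 17
  P[3]: 39 + -5 = 34
  P[4]: 58 + -5 = 53
  P[5]: 66 + -5 = 61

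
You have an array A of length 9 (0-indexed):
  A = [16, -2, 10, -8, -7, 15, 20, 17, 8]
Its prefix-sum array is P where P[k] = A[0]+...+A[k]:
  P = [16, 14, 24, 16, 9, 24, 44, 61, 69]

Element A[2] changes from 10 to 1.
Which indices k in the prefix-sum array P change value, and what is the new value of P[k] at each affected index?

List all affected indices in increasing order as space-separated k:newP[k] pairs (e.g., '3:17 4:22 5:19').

Answer: 2:15 3:7 4:0 5:15 6:35 7:52 8:60

Derivation:
P[k] = A[0] + ... + A[k]
P[k] includes A[2] iff k >= 2
Affected indices: 2, 3, ..., 8; delta = -9
  P[2]: 24 + -9 = 15
  P[3]: 16 + -9 = 7
  P[4]: 9 + -9 = 0
  P[5]: 24 + -9 = 15
  P[6]: 44 + -9 = 35
  P[7]: 61 + -9 = 52
  P[8]: 69 + -9 = 60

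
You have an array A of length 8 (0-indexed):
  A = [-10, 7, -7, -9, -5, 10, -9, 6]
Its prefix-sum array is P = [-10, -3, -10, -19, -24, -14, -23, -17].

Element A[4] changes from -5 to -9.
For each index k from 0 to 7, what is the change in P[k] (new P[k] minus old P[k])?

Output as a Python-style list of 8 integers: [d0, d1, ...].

Answer: [0, 0, 0, 0, -4, -4, -4, -4]

Derivation:
Element change: A[4] -5 -> -9, delta = -4
For k < 4: P[k] unchanged, delta_P[k] = 0
For k >= 4: P[k] shifts by exactly -4
Delta array: [0, 0, 0, 0, -4, -4, -4, -4]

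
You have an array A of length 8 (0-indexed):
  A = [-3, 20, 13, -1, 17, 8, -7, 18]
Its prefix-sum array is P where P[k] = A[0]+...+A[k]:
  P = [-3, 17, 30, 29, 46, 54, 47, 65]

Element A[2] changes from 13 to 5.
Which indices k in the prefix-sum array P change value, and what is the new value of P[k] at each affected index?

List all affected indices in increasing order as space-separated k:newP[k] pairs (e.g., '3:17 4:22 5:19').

Answer: 2:22 3:21 4:38 5:46 6:39 7:57

Derivation:
P[k] = A[0] + ... + A[k]
P[k] includes A[2] iff k >= 2
Affected indices: 2, 3, ..., 7; delta = -8
  P[2]: 30 + -8 = 22
  P[3]: 29 + -8 = 21
  P[4]: 46 + -8 = 38
  P[5]: 54 + -8 = 46
  P[6]: 47 + -8 = 39
  P[7]: 65 + -8 = 57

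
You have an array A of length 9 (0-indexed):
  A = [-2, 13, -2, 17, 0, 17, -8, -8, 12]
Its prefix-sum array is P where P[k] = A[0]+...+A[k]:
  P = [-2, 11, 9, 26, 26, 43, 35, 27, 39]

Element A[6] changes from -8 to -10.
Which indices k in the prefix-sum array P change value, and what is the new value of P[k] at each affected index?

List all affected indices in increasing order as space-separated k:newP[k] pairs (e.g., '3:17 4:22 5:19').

P[k] = A[0] + ... + A[k]
P[k] includes A[6] iff k >= 6
Affected indices: 6, 7, ..., 8; delta = -2
  P[6]: 35 + -2 = 33
  P[7]: 27 + -2 = 25
  P[8]: 39 + -2 = 37

Answer: 6:33 7:25 8:37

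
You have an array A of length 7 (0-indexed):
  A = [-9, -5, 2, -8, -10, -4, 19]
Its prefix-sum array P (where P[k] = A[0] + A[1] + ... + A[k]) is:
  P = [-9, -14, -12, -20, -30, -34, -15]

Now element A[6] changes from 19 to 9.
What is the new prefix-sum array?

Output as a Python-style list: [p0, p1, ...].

Change: A[6] 19 -> 9, delta = -10
P[k] for k < 6: unchanged (A[6] not included)
P[k] for k >= 6: shift by delta = -10
  P[0] = -9 + 0 = -9
  P[1] = -14 + 0 = -14
  P[2] = -12 + 0 = -12
  P[3] = -20 + 0 = -20
  P[4] = -30 + 0 = -30
  P[5] = -34 + 0 = -34
  P[6] = -15 + -10 = -25

Answer: [-9, -14, -12, -20, -30, -34, -25]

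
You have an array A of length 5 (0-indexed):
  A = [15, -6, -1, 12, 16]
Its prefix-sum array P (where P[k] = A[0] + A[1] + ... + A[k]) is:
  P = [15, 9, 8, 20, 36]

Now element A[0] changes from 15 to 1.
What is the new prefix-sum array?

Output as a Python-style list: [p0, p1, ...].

Change: A[0] 15 -> 1, delta = -14
P[k] for k < 0: unchanged (A[0] not included)
P[k] for k >= 0: shift by delta = -14
  P[0] = 15 + -14 = 1
  P[1] = 9 + -14 = -5
  P[2] = 8 + -14 = -6
  P[3] = 20 + -14 = 6
  P[4] = 36 + -14 = 22

Answer: [1, -5, -6, 6, 22]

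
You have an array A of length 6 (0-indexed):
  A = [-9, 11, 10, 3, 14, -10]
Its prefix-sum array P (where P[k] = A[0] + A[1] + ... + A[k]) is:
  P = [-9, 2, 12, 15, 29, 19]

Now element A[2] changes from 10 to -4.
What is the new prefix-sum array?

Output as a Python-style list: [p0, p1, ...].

Change: A[2] 10 -> -4, delta = -14
P[k] for k < 2: unchanged (A[2] not included)
P[k] for k >= 2: shift by delta = -14
  P[0] = -9 + 0 = -9
  P[1] = 2 + 0 = 2
  P[2] = 12 + -14 = -2
  P[3] = 15 + -14 = 1
  P[4] = 29 + -14 = 15
  P[5] = 19 + -14 = 5

Answer: [-9, 2, -2, 1, 15, 5]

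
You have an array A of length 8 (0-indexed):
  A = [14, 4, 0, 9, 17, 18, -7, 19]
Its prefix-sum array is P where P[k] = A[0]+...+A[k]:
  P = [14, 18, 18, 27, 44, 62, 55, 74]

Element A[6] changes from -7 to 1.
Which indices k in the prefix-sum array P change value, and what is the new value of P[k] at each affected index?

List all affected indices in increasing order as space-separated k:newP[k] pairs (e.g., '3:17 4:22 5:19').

Answer: 6:63 7:82

Derivation:
P[k] = A[0] + ... + A[k]
P[k] includes A[6] iff k >= 6
Affected indices: 6, 7, ..., 7; delta = 8
  P[6]: 55 + 8 = 63
  P[7]: 74 + 8 = 82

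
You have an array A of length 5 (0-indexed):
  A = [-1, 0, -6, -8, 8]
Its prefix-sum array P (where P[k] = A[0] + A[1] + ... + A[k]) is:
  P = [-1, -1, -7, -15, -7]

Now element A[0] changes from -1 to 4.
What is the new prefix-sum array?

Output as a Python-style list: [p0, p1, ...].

Change: A[0] -1 -> 4, delta = 5
P[k] for k < 0: unchanged (A[0] not included)
P[k] for k >= 0: shift by delta = 5
  P[0] = -1 + 5 = 4
  P[1] = -1 + 5 = 4
  P[2] = -7 + 5 = -2
  P[3] = -15 + 5 = -10
  P[4] = -7 + 5 = -2

Answer: [4, 4, -2, -10, -2]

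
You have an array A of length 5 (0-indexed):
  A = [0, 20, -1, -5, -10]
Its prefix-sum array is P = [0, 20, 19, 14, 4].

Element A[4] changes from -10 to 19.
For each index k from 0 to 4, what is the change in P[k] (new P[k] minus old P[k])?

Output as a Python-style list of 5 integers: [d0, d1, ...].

Answer: [0, 0, 0, 0, 29]

Derivation:
Element change: A[4] -10 -> 19, delta = 29
For k < 4: P[k] unchanged, delta_P[k] = 0
For k >= 4: P[k] shifts by exactly 29
Delta array: [0, 0, 0, 0, 29]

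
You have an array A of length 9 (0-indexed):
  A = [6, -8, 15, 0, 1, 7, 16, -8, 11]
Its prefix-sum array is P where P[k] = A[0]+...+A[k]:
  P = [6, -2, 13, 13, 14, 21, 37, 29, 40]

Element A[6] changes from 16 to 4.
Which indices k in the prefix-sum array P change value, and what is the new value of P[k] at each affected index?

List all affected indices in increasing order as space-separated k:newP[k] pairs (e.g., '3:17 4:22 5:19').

P[k] = A[0] + ... + A[k]
P[k] includes A[6] iff k >= 6
Affected indices: 6, 7, ..., 8; delta = -12
  P[6]: 37 + -12 = 25
  P[7]: 29 + -12 = 17
  P[8]: 40 + -12 = 28

Answer: 6:25 7:17 8:28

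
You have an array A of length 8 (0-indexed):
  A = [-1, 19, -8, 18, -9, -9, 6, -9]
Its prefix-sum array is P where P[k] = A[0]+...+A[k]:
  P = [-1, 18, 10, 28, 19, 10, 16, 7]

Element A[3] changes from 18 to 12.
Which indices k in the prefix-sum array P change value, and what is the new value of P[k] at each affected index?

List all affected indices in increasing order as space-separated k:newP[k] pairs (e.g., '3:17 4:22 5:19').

Answer: 3:22 4:13 5:4 6:10 7:1

Derivation:
P[k] = A[0] + ... + A[k]
P[k] includes A[3] iff k >= 3
Affected indices: 3, 4, ..., 7; delta = -6
  P[3]: 28 + -6 = 22
  P[4]: 19 + -6 = 13
  P[5]: 10 + -6 = 4
  P[6]: 16 + -6 = 10
  P[7]: 7 + -6 = 1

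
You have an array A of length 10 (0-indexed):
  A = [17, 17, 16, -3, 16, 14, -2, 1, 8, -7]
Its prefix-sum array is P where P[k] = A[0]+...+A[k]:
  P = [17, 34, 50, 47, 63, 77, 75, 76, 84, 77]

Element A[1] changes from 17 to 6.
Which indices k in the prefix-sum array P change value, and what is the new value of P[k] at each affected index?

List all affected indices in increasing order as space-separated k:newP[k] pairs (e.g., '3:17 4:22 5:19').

P[k] = A[0] + ... + A[k]
P[k] includes A[1] iff k >= 1
Affected indices: 1, 2, ..., 9; delta = -11
  P[1]: 34 + -11 = 23
  P[2]: 50 + -11 = 39
  P[3]: 47 + -11 = 36
  P[4]: 63 + -11 = 52
  P[5]: 77 + -11 = 66
  P[6]: 75 + -11 = 64
  P[7]: 76 + -11 = 65
  P[8]: 84 + -11 = 73
  P[9]: 77 + -11 = 66

Answer: 1:23 2:39 3:36 4:52 5:66 6:64 7:65 8:73 9:66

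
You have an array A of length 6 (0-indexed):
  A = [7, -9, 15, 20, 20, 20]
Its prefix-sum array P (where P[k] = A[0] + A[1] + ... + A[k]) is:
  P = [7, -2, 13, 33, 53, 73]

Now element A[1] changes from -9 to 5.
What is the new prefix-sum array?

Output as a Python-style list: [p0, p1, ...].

Answer: [7, 12, 27, 47, 67, 87]

Derivation:
Change: A[1] -9 -> 5, delta = 14
P[k] for k < 1: unchanged (A[1] not included)
P[k] for k >= 1: shift by delta = 14
  P[0] = 7 + 0 = 7
  P[1] = -2 + 14 = 12
  P[2] = 13 + 14 = 27
  P[3] = 33 + 14 = 47
  P[4] = 53 + 14 = 67
  P[5] = 73 + 14 = 87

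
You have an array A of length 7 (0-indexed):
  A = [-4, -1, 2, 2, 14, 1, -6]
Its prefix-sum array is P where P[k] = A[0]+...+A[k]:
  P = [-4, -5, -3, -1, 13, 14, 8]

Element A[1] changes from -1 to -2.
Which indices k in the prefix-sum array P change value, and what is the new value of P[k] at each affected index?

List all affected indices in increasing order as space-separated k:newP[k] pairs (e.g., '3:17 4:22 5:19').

P[k] = A[0] + ... + A[k]
P[k] includes A[1] iff k >= 1
Affected indices: 1, 2, ..., 6; delta = -1
  P[1]: -5 + -1 = -6
  P[2]: -3 + -1 = -4
  P[3]: -1 + -1 = -2
  P[4]: 13 + -1 = 12
  P[5]: 14 + -1 = 13
  P[6]: 8 + -1 = 7

Answer: 1:-6 2:-4 3:-2 4:12 5:13 6:7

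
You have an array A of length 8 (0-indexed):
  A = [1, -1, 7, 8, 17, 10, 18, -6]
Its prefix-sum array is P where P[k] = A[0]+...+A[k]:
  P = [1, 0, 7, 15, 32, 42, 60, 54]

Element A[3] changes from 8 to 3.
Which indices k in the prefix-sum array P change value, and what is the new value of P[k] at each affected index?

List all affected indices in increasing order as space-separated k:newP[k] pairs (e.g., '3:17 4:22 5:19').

P[k] = A[0] + ... + A[k]
P[k] includes A[3] iff k >= 3
Affected indices: 3, 4, ..., 7; delta = -5
  P[3]: 15 + -5 = 10
  P[4]: 32 + -5 = 27
  P[5]: 42 + -5 = 37
  P[6]: 60 + -5 = 55
  P[7]: 54 + -5 = 49

Answer: 3:10 4:27 5:37 6:55 7:49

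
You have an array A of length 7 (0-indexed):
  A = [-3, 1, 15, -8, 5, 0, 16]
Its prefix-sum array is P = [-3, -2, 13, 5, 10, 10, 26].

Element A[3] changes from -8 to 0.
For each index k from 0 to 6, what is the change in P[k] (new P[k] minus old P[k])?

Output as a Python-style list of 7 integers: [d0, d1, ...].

Answer: [0, 0, 0, 8, 8, 8, 8]

Derivation:
Element change: A[3] -8 -> 0, delta = 8
For k < 3: P[k] unchanged, delta_P[k] = 0
For k >= 3: P[k] shifts by exactly 8
Delta array: [0, 0, 0, 8, 8, 8, 8]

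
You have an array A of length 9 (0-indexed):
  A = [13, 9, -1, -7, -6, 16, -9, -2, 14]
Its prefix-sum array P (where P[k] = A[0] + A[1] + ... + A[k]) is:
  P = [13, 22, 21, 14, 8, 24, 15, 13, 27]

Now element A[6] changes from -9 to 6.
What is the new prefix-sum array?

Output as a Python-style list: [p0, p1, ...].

Change: A[6] -9 -> 6, delta = 15
P[k] for k < 6: unchanged (A[6] not included)
P[k] for k >= 6: shift by delta = 15
  P[0] = 13 + 0 = 13
  P[1] = 22 + 0 = 22
  P[2] = 21 + 0 = 21
  P[3] = 14 + 0 = 14
  P[4] = 8 + 0 = 8
  P[5] = 24 + 0 = 24
  P[6] = 15 + 15 = 30
  P[7] = 13 + 15 = 28
  P[8] = 27 + 15 = 42

Answer: [13, 22, 21, 14, 8, 24, 30, 28, 42]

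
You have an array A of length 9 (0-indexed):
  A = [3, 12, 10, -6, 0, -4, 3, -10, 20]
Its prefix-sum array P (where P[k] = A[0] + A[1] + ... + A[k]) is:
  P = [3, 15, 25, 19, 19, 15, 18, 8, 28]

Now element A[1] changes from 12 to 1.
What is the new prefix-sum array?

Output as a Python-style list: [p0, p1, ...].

Answer: [3, 4, 14, 8, 8, 4, 7, -3, 17]

Derivation:
Change: A[1] 12 -> 1, delta = -11
P[k] for k < 1: unchanged (A[1] not included)
P[k] for k >= 1: shift by delta = -11
  P[0] = 3 + 0 = 3
  P[1] = 15 + -11 = 4
  P[2] = 25 + -11 = 14
  P[3] = 19 + -11 = 8
  P[4] = 19 + -11 = 8
  P[5] = 15 + -11 = 4
  P[6] = 18 + -11 = 7
  P[7] = 8 + -11 = -3
  P[8] = 28 + -11 = 17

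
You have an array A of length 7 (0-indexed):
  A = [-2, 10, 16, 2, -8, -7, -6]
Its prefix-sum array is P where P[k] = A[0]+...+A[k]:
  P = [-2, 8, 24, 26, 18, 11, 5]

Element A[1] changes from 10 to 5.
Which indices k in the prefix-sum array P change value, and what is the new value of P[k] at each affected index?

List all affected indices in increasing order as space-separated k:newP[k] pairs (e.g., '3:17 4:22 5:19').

P[k] = A[0] + ... + A[k]
P[k] includes A[1] iff k >= 1
Affected indices: 1, 2, ..., 6; delta = -5
  P[1]: 8 + -5 = 3
  P[2]: 24 + -5 = 19
  P[3]: 26 + -5 = 21
  P[4]: 18 + -5 = 13
  P[5]: 11 + -5 = 6
  P[6]: 5 + -5 = 0

Answer: 1:3 2:19 3:21 4:13 5:6 6:0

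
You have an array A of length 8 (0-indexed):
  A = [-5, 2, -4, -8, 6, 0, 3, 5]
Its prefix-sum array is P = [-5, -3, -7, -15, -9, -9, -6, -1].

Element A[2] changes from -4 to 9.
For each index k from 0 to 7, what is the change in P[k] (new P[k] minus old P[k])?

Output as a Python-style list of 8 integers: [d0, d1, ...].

Element change: A[2] -4 -> 9, delta = 13
For k < 2: P[k] unchanged, delta_P[k] = 0
For k >= 2: P[k] shifts by exactly 13
Delta array: [0, 0, 13, 13, 13, 13, 13, 13]

Answer: [0, 0, 13, 13, 13, 13, 13, 13]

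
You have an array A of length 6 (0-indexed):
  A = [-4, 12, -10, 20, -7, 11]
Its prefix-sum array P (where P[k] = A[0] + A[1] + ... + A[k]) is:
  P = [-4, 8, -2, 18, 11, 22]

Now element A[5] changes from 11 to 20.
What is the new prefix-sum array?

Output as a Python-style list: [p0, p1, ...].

Change: A[5] 11 -> 20, delta = 9
P[k] for k < 5: unchanged (A[5] not included)
P[k] for k >= 5: shift by delta = 9
  P[0] = -4 + 0 = -4
  P[1] = 8 + 0 = 8
  P[2] = -2 + 0 = -2
  P[3] = 18 + 0 = 18
  P[4] = 11 + 0 = 11
  P[5] = 22 + 9 = 31

Answer: [-4, 8, -2, 18, 11, 31]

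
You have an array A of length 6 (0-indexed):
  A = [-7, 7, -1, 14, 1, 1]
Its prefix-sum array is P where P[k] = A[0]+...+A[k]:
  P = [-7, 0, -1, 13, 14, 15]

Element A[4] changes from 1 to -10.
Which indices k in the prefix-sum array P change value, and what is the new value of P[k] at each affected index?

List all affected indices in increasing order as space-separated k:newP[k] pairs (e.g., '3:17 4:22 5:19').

Answer: 4:3 5:4

Derivation:
P[k] = A[0] + ... + A[k]
P[k] includes A[4] iff k >= 4
Affected indices: 4, 5, ..., 5; delta = -11
  P[4]: 14 + -11 = 3
  P[5]: 15 + -11 = 4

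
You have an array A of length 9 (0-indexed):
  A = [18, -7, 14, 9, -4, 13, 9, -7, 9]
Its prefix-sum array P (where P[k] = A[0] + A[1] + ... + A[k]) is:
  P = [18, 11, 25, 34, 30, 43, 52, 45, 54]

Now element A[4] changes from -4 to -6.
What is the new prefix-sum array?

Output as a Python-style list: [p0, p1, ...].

Change: A[4] -4 -> -6, delta = -2
P[k] for k < 4: unchanged (A[4] not included)
P[k] for k >= 4: shift by delta = -2
  P[0] = 18 + 0 = 18
  P[1] = 11 + 0 = 11
  P[2] = 25 + 0 = 25
  P[3] = 34 + 0 = 34
  P[4] = 30 + -2 = 28
  P[5] = 43 + -2 = 41
  P[6] = 52 + -2 = 50
  P[7] = 45 + -2 = 43
  P[8] = 54 + -2 = 52

Answer: [18, 11, 25, 34, 28, 41, 50, 43, 52]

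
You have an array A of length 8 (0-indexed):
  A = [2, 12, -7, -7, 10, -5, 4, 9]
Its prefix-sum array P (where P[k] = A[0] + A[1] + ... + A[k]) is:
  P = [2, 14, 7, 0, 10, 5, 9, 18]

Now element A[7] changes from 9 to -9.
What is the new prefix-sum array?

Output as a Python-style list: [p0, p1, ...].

Answer: [2, 14, 7, 0, 10, 5, 9, 0]

Derivation:
Change: A[7] 9 -> -9, delta = -18
P[k] for k < 7: unchanged (A[7] not included)
P[k] for k >= 7: shift by delta = -18
  P[0] = 2 + 0 = 2
  P[1] = 14 + 0 = 14
  P[2] = 7 + 0 = 7
  P[3] = 0 + 0 = 0
  P[4] = 10 + 0 = 10
  P[5] = 5 + 0 = 5
  P[6] = 9 + 0 = 9
  P[7] = 18 + -18 = 0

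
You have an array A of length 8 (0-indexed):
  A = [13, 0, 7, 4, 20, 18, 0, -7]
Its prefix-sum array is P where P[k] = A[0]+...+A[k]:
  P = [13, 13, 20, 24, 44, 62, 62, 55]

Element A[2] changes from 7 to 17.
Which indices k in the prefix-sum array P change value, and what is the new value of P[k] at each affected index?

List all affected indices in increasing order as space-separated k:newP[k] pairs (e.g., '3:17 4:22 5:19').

P[k] = A[0] + ... + A[k]
P[k] includes A[2] iff k >= 2
Affected indices: 2, 3, ..., 7; delta = 10
  P[2]: 20 + 10 = 30
  P[3]: 24 + 10 = 34
  P[4]: 44 + 10 = 54
  P[5]: 62 + 10 = 72
  P[6]: 62 + 10 = 72
  P[7]: 55 + 10 = 65

Answer: 2:30 3:34 4:54 5:72 6:72 7:65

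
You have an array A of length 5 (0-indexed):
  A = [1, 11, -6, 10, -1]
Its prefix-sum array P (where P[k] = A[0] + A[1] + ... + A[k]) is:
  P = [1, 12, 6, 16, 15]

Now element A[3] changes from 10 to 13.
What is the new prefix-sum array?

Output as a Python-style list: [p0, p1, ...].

Change: A[3] 10 -> 13, delta = 3
P[k] for k < 3: unchanged (A[3] not included)
P[k] for k >= 3: shift by delta = 3
  P[0] = 1 + 0 = 1
  P[1] = 12 + 0 = 12
  P[2] = 6 + 0 = 6
  P[3] = 16 + 3 = 19
  P[4] = 15 + 3 = 18

Answer: [1, 12, 6, 19, 18]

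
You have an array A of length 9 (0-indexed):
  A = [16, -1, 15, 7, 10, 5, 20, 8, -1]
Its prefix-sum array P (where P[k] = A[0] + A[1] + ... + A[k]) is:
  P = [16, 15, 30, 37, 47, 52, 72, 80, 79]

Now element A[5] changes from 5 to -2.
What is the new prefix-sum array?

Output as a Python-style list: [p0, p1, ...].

Answer: [16, 15, 30, 37, 47, 45, 65, 73, 72]

Derivation:
Change: A[5] 5 -> -2, delta = -7
P[k] for k < 5: unchanged (A[5] not included)
P[k] for k >= 5: shift by delta = -7
  P[0] = 16 + 0 = 16
  P[1] = 15 + 0 = 15
  P[2] = 30 + 0 = 30
  P[3] = 37 + 0 = 37
  P[4] = 47 + 0 = 47
  P[5] = 52 + -7 = 45
  P[6] = 72 + -7 = 65
  P[7] = 80 + -7 = 73
  P[8] = 79 + -7 = 72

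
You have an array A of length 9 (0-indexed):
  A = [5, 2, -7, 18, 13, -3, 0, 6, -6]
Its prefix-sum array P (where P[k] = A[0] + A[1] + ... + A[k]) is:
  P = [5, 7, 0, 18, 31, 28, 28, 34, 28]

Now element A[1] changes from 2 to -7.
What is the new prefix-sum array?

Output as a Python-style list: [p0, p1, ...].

Answer: [5, -2, -9, 9, 22, 19, 19, 25, 19]

Derivation:
Change: A[1] 2 -> -7, delta = -9
P[k] for k < 1: unchanged (A[1] not included)
P[k] for k >= 1: shift by delta = -9
  P[0] = 5 + 0 = 5
  P[1] = 7 + -9 = -2
  P[2] = 0 + -9 = -9
  P[3] = 18 + -9 = 9
  P[4] = 31 + -9 = 22
  P[5] = 28 + -9 = 19
  P[6] = 28 + -9 = 19
  P[7] = 34 + -9 = 25
  P[8] = 28 + -9 = 19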